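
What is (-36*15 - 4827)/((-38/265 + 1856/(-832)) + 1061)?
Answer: -18489315/3646966 ≈ -5.0698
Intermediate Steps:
(-36*15 - 4827)/((-38/265 + 1856/(-832)) + 1061) = (-540 - 4827)/((-38*1/265 + 1856*(-1/832)) + 1061) = -5367/((-38/265 - 29/13) + 1061) = -5367/(-8179/3445 + 1061) = -5367/3646966/3445 = -5367*3445/3646966 = -18489315/3646966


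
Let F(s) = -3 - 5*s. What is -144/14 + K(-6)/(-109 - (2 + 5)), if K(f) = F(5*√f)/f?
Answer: -16711/1624 - 25*I*√6/696 ≈ -10.29 - 0.087985*I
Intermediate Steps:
K(f) = (-3 - 25*√f)/f
-144/14 + K(-6)/(-109 - (2 + 5)) = -144/14 + ((-3 - 25*I*√6)/(-6))/(-109 - (2 + 5)) = -144*1/14 + (-(-3 - 25*I*√6)/6)/(-109 - 7) = -72/7 + (-(-3 - 25*I*√6)/6)/(-109 - 1*7) = -72/7 + (½ + 25*I*√6/6)/(-109 - 7) = -72/7 + (½ + 25*I*√6/6)/(-116) = -72/7 + (½ + 25*I*√6/6)*(-1/116) = -72/7 + (-1/232 - 25*I*√6/696) = -16711/1624 - 25*I*√6/696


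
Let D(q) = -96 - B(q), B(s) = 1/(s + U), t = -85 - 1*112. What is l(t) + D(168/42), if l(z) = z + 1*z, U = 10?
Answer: -6861/14 ≈ -490.07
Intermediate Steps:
t = -197 (t = -85 - 112 = -197)
B(s) = 1/(10 + s) (B(s) = 1/(s + 10) = 1/(10 + s))
l(z) = 2*z (l(z) = z + z = 2*z)
D(q) = -96 - 1/(10 + q)
l(t) + D(168/42) = 2*(-197) + (-961 - 16128/42)/(10 + 168/42) = -394 + (-961 - 16128/42)/(10 + 168*(1/42)) = -394 + (-961 - 96*4)/(10 + 4) = -394 + (-961 - 384)/14 = -394 + (1/14)*(-1345) = -394 - 1345/14 = -6861/14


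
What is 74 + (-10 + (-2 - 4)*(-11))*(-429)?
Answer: -23950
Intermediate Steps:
74 + (-10 + (-2 - 4)*(-11))*(-429) = 74 + (-10 - 6*(-11))*(-429) = 74 + (-10 + 66)*(-429) = 74 + 56*(-429) = 74 - 24024 = -23950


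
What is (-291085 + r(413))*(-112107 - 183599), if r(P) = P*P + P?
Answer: 35515177718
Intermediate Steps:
r(P) = P + P**2 (r(P) = P**2 + P = P + P**2)
(-291085 + r(413))*(-112107 - 183599) = (-291085 + 413*(1 + 413))*(-112107 - 183599) = (-291085 + 413*414)*(-295706) = (-291085 + 170982)*(-295706) = -120103*(-295706) = 35515177718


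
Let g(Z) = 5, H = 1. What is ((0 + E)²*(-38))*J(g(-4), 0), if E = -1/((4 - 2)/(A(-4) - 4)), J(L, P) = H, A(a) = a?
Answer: -608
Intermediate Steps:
J(L, P) = 1
E = 4 (E = -1/((4 - 2)/(-4 - 4)) = -1/(2/(-8)) = -1/(2*(-⅛)) = -1/(-¼) = -1*(-4) = 4)
((0 + E)²*(-38))*J(g(-4), 0) = ((0 + 4)²*(-38))*1 = (4²*(-38))*1 = (16*(-38))*1 = -608*1 = -608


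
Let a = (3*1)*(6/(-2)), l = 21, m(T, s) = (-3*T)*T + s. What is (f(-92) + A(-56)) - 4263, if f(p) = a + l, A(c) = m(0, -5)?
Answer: -4256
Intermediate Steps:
m(T, s) = s - 3*T**2 (m(T, s) = -3*T**2 + s = s - 3*T**2)
A(c) = -5 (A(c) = -5 - 3*0**2 = -5 - 3*0 = -5 + 0 = -5)
a = -9 (a = 3*(6*(-1/2)) = 3*(-3) = -9)
f(p) = 12 (f(p) = -9 + 21 = 12)
(f(-92) + A(-56)) - 4263 = (12 - 5) - 4263 = 7 - 4263 = -4256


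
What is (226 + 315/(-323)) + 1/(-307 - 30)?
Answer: 24493848/108851 ≈ 225.02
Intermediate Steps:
(226 + 315/(-323)) + 1/(-307 - 30) = (226 + 315*(-1/323)) + 1/(-337) = (226 - 315/323) - 1/337 = 72683/323 - 1/337 = 24493848/108851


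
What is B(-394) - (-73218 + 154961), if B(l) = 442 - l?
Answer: -80907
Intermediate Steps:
B(-394) - (-73218 + 154961) = (442 - 1*(-394)) - (-73218 + 154961) = (442 + 394) - 1*81743 = 836 - 81743 = -80907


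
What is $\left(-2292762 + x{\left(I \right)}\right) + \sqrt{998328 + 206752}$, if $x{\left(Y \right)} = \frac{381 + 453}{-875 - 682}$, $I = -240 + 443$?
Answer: $- \frac{1189943756}{519} + 2 \sqrt{301270} \approx -2.2917 \cdot 10^{6}$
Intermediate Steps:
$I = 203$
$x{\left(Y \right)} = - \frac{278}{519}$ ($x{\left(Y \right)} = \frac{834}{-1557} = 834 \left(- \frac{1}{1557}\right) = - \frac{278}{519}$)
$\left(-2292762 + x{\left(I \right)}\right) + \sqrt{998328 + 206752} = \left(-2292762 - \frac{278}{519}\right) + \sqrt{998328 + 206752} = - \frac{1189943756}{519} + \sqrt{1205080} = - \frac{1189943756}{519} + 2 \sqrt{301270}$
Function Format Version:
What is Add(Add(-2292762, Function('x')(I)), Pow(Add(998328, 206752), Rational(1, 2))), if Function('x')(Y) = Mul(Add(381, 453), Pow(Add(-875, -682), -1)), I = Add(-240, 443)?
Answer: Add(Rational(-1189943756, 519), Mul(2, Pow(301270, Rational(1, 2)))) ≈ -2.2917e+6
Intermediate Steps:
I = 203
Function('x')(Y) = Rational(-278, 519) (Function('x')(Y) = Mul(834, Pow(-1557, -1)) = Mul(834, Rational(-1, 1557)) = Rational(-278, 519))
Add(Add(-2292762, Function('x')(I)), Pow(Add(998328, 206752), Rational(1, 2))) = Add(Add(-2292762, Rational(-278, 519)), Pow(Add(998328, 206752), Rational(1, 2))) = Add(Rational(-1189943756, 519), Pow(1205080, Rational(1, 2))) = Add(Rational(-1189943756, 519), Mul(2, Pow(301270, Rational(1, 2))))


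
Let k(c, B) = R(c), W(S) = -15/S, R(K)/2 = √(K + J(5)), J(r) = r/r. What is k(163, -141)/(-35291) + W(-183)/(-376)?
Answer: -5/22936 - 4*√41/35291 ≈ -0.00094375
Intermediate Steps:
J(r) = 1
R(K) = 2*√(1 + K) (R(K) = 2*√(K + 1) = 2*√(1 + K))
k(c, B) = 2*√(1 + c)
k(163, -141)/(-35291) + W(-183)/(-376) = (2*√(1 + 163))/(-35291) - 15/(-183)/(-376) = (2*√164)*(-1/35291) - 15*(-1/183)*(-1/376) = (2*(2*√41))*(-1/35291) + (5/61)*(-1/376) = (4*√41)*(-1/35291) - 5/22936 = -4*√41/35291 - 5/22936 = -5/22936 - 4*√41/35291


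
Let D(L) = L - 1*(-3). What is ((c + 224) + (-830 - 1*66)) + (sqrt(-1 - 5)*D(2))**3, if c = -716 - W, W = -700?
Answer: -688 - 750*I*sqrt(6) ≈ -688.0 - 1837.1*I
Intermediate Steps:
D(L) = 3 + L (D(L) = L + 3 = 3 + L)
c = -16 (c = -716 - 1*(-700) = -716 + 700 = -16)
((c + 224) + (-830 - 1*66)) + (sqrt(-1 - 5)*D(2))**3 = ((-16 + 224) + (-830 - 1*66)) + (sqrt(-1 - 5)*(3 + 2))**3 = (208 + (-830 - 66)) + (sqrt(-6)*5)**3 = (208 - 896) + ((I*sqrt(6))*5)**3 = -688 + (5*I*sqrt(6))**3 = -688 - 750*I*sqrt(6)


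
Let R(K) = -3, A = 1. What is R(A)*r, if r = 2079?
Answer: -6237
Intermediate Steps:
R(A)*r = -3*2079 = -6237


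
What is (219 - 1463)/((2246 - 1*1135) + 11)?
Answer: -622/561 ≈ -1.1087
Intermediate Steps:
(219 - 1463)/((2246 - 1*1135) + 11) = -1244/((2246 - 1135) + 11) = -1244/(1111 + 11) = -1244/1122 = -1244*1/1122 = -622/561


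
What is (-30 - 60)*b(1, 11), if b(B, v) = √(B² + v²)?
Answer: -90*√122 ≈ -994.08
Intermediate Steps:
(-30 - 60)*b(1, 11) = (-30 - 60)*√(1² + 11²) = -90*√(1 + 121) = -90*√122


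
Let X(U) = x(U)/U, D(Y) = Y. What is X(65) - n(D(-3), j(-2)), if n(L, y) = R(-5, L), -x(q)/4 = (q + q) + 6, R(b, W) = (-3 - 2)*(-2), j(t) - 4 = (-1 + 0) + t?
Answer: -1194/65 ≈ -18.369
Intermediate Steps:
j(t) = 3 + t (j(t) = 4 + ((-1 + 0) + t) = 4 + (-1 + t) = 3 + t)
R(b, W) = 10 (R(b, W) = -5*(-2) = 10)
x(q) = -24 - 8*q (x(q) = -4*((q + q) + 6) = -4*(2*q + 6) = -4*(6 + 2*q) = -24 - 8*q)
n(L, y) = 10
X(U) = (-24 - 8*U)/U
X(65) - n(D(-3), j(-2)) = (-8 - 24/65) - 1*10 = (-8 - 24*1/65) - 10 = (-8 - 24/65) - 10 = -544/65 - 10 = -1194/65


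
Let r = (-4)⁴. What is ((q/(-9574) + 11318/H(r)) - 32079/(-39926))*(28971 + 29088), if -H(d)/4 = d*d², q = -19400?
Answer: 526788006518589219351/3206558192238592 ≈ 1.6428e+5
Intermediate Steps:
r = 256
H(d) = -4*d³ (H(d) = -4*d*d² = -4*d³)
((q/(-9574) + 11318/H(r)) - 32079/(-39926))*(28971 + 29088) = ((-19400/(-9574) + 11318/((-4*256³))) - 32079/(-39926))*(28971 + 29088) = ((-19400*(-1/9574) + 11318/((-4*16777216))) - 32079*(-1/39926))*58059 = ((9700/4787 + 11318/(-67108864)) + 32079/39926)*58059 = ((9700/4787 + 11318*(-1/67108864)) + 32079/39926)*58059 = ((9700/4787 - 5659/33554432) + 32079/39926)*58059 = (325450900767/160625065984 + 32079/39926)*58059 = (9073322077861989/3206558192238592)*58059 = 526788006518589219351/3206558192238592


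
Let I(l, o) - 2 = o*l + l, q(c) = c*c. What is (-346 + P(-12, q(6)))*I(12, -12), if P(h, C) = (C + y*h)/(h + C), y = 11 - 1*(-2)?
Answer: 45630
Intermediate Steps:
q(c) = c²
I(l, o) = 2 + l + l*o (I(l, o) = 2 + (o*l + l) = 2 + (l*o + l) = 2 + (l + l*o) = 2 + l + l*o)
y = 13 (y = 11 + 2 = 13)
P(h, C) = (C + 13*h)/(C + h) (P(h, C) = (C + 13*h)/(h + C) = (C + 13*h)/(C + h))
(-346 + P(-12, q(6)))*I(12, -12) = (-346 + (6² + 13*(-12))/(6² - 12))*(2 + 12 + 12*(-12)) = (-346 + (36 - 156)/(36 - 12))*(2 + 12 - 144) = (-346 - 120/24)*(-130) = (-346 + (1/24)*(-120))*(-130) = (-346 - 5)*(-130) = -351*(-130) = 45630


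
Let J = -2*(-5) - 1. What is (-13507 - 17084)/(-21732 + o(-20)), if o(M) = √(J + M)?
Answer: 664803612/472279835 + 30591*I*√11/472279835 ≈ 1.4076 + 0.00021483*I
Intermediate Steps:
J = 9 (J = 10 - 1 = 9)
o(M) = √(9 + M)
(-13507 - 17084)/(-21732 + o(-20)) = (-13507 - 17084)/(-21732 + √(9 - 20)) = -30591/(-21732 + √(-11)) = -30591/(-21732 + I*√11)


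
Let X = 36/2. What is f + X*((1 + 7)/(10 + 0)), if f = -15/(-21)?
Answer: 529/35 ≈ 15.114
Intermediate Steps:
X = 18 (X = 36*(1/2) = 18)
f = 5/7 (f = -15*(-1/21) = 5/7 ≈ 0.71429)
f + X*((1 + 7)/(10 + 0)) = 5/7 + 18*((1 + 7)/(10 + 0)) = 5/7 + 18*(8/10) = 5/7 + 18*(8*(1/10)) = 5/7 + 18*(4/5) = 5/7 + 72/5 = 529/35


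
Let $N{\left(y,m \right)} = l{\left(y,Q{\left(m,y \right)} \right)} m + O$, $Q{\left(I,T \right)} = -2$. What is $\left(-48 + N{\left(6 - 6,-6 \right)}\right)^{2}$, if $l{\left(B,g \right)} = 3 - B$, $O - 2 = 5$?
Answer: $3481$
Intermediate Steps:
$O = 7$ ($O = 2 + 5 = 7$)
$N{\left(y,m \right)} = 7 + m \left(3 - y\right)$ ($N{\left(y,m \right)} = \left(3 - y\right) m + 7 = m \left(3 - y\right) + 7 = 7 + m \left(3 - y\right)$)
$\left(-48 + N{\left(6 - 6,-6 \right)}\right)^{2} = \left(-48 + \left(7 - - 6 \left(-3 + \left(6 - 6\right)\right)\right)\right)^{2} = \left(-48 + \left(7 - - 6 \left(-3 + 0\right)\right)\right)^{2} = \left(-48 + \left(7 - \left(-6\right) \left(-3\right)\right)\right)^{2} = \left(-48 + \left(7 - 18\right)\right)^{2} = \left(-48 - 11\right)^{2} = \left(-59\right)^{2} = 3481$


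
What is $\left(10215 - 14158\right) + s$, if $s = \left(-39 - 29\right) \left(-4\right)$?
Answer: $-3671$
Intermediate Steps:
$s = 272$ ($s = \left(-68\right) \left(-4\right) = 272$)
$\left(10215 - 14158\right) + s = \left(10215 - 14158\right) + 272 = -3943 + 272 = -3671$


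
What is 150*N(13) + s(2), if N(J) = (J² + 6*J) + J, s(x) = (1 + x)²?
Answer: 39009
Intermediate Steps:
N(J) = J² + 7*J
150*N(13) + s(2) = 150*(13*(7 + 13)) + (1 + 2)² = 150*(13*20) + 3² = 150*260 + 9 = 39000 + 9 = 39009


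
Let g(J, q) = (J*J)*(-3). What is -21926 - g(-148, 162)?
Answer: 43786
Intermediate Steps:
g(J, q) = -3*J² (g(J, q) = J²*(-3) = -3*J²)
-21926 - g(-148, 162) = -21926 - (-3)*(-148)² = -21926 - (-3)*21904 = -21926 - 1*(-65712) = -21926 + 65712 = 43786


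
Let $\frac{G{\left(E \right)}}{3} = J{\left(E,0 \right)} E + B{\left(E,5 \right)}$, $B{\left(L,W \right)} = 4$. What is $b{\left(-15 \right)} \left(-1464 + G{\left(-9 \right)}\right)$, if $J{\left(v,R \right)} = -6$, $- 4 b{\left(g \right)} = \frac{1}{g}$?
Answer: $- \frac{43}{2} \approx -21.5$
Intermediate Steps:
$b{\left(g \right)} = - \frac{1}{4 g}$
$G{\left(E \right)} = 12 - 18 E$ ($G{\left(E \right)} = 3 \left(- 6 E + 4\right) = 3 \left(4 - 6 E\right) = 12 - 18 E$)
$b{\left(-15 \right)} \left(-1464 + G{\left(-9 \right)}\right) = - \frac{1}{4 \left(-15\right)} \left(-1464 + \left(12 - -162\right)\right) = \left(- \frac{1}{4}\right) \left(- \frac{1}{15}\right) \left(-1464 + \left(12 + 162\right)\right) = \frac{-1464 + 174}{60} = \frac{1}{60} \left(-1290\right) = - \frac{43}{2}$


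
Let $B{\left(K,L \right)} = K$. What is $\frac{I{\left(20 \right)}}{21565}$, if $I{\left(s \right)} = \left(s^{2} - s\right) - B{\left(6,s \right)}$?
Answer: $\frac{374}{21565} \approx 0.017343$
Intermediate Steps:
$I{\left(s \right)} = -6 + s^{2} - s$ ($I{\left(s \right)} = \left(s^{2} - s\right) - 6 = -6 + s^{2} - s$)
$\frac{I{\left(20 \right)}}{21565} = \frac{-6 + 20^{2} - 20}{21565} = \left(-6 + 400 - 20\right) \frac{1}{21565} = 374 \cdot \frac{1}{21565} = \frac{374}{21565}$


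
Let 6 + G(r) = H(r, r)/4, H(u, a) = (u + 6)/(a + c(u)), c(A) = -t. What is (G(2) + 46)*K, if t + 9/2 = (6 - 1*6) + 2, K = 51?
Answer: 6188/3 ≈ 2062.7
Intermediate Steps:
t = -5/2 (t = -9/2 + ((6 - 1*6) + 2) = -9/2 + ((6 - 6) + 2) = -9/2 + (0 + 2) = -9/2 + 2 = -5/2 ≈ -2.5000)
c(A) = 5/2 (c(A) = -1*(-5/2) = 5/2)
H(u, a) = (6 + u)/(5/2 + a) (H(u, a) = (u + 6)/(a + 5/2) = (6 + u)/(5/2 + a))
G(r) = -6 + (6 + r)/(2*(5 + 2*r)) (G(r) = -6 + (2*(6 + r)/(5 + 2*r))/4 = -6 + (2*(6 + r)/(5 + 2*r))*(¼) = -6 + (6 + r)/(2*(5 + 2*r)))
(G(2) + 46)*K = ((-54 - 23*2)/(2*(5 + 2*2)) + 46)*51 = ((-54 - 46)/(2*(5 + 4)) + 46)*51 = ((½)*(-100)/9 + 46)*51 = ((½)*(⅑)*(-100) + 46)*51 = (-50/9 + 46)*51 = (364/9)*51 = 6188/3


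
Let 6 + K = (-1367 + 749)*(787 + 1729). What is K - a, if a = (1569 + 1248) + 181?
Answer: -1557892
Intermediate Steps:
K = -1554894 (K = -6 + (-1367 + 749)*(787 + 1729) = -6 - 618*2516 = -6 - 1554888 = -1554894)
a = 2998 (a = 2817 + 181 = 2998)
K - a = -1554894 - 1*2998 = -1554894 - 2998 = -1557892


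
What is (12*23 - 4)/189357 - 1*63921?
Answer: -12103888525/189357 ≈ -63921.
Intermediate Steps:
(12*23 - 4)/189357 - 1*63921 = (276 - 4)*(1/189357) - 63921 = 272*(1/189357) - 63921 = 272/189357 - 63921 = -12103888525/189357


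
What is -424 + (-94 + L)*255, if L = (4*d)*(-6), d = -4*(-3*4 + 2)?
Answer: -269194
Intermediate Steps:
d = 40 (d = -4*(-12 + 2) = -4*(-10) = 40)
L = -960 (L = (4*40)*(-6) = 160*(-6) = -960)
-424 + (-94 + L)*255 = -424 + (-94 - 960)*255 = -424 - 1054*255 = -424 - 268770 = -269194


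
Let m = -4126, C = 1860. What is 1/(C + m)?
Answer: -1/2266 ≈ -0.00044131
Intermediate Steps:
1/(C + m) = 1/(1860 - 4126) = 1/(-2266) = -1/2266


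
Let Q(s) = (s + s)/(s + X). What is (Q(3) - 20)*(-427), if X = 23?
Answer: 109739/13 ≈ 8441.5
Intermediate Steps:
Q(s) = 2*s/(23 + s) (Q(s) = (s + s)/(s + 23) = (2*s)/(23 + s) = 2*s/(23 + s))
(Q(3) - 20)*(-427) = (2*3/(23 + 3) - 20)*(-427) = (2*3/26 - 20)*(-427) = (2*3*(1/26) - 20)*(-427) = (3/13 - 20)*(-427) = -257/13*(-427) = 109739/13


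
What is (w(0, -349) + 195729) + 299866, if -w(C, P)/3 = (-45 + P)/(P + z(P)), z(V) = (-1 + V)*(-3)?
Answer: 347413277/701 ≈ 4.9560e+5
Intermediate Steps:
z(V) = 3 - 3*V
w(C, P) = -3*(-45 + P)/(3 - 2*P) (w(C, P) = -3*(-45 + P)/(P + (3 - 3*P)) = -3*(-45 + P)/(3 - 2*P))
(w(0, -349) + 195729) + 299866 = (3*(-45 - 349)/(-3 + 2*(-349)) + 195729) + 299866 = (3*(-394)/(-3 - 698) + 195729) + 299866 = (3*(-394)/(-701) + 195729) + 299866 = (3*(-1/701)*(-394) + 195729) + 299866 = (1182/701 + 195729) + 299866 = 137207211/701 + 299866 = 347413277/701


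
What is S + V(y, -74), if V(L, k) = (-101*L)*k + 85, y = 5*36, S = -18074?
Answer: 1327331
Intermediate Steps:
y = 180
V(L, k) = 85 - 101*L*k (V(L, k) = -101*L*k + 85 = 85 - 101*L*k)
S + V(y, -74) = -18074 + (85 - 101*180*(-74)) = -18074 + (85 + 1345320) = -18074 + 1345405 = 1327331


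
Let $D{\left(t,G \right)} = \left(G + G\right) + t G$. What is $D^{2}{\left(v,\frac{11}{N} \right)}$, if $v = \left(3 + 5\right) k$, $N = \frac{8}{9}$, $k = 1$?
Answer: $\frac{245025}{16} \approx 15314.0$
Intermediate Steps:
$N = \frac{8}{9}$ ($N = 8 \cdot \frac{1}{9} = \frac{8}{9} \approx 0.88889$)
$v = 8$ ($v = \left(3 + 5\right) 1 = 8 \cdot 1 = 8$)
$D{\left(t,G \right)} = 2 G + G t$
$D^{2}{\left(v,\frac{11}{N} \right)} = \left(\frac{11}{\frac{8}{9}} \left(2 + 8\right)\right)^{2} = \left(11 \cdot \frac{9}{8} \cdot 10\right)^{2} = \left(\frac{99}{8} \cdot 10\right)^{2} = \left(\frac{495}{4}\right)^{2} = \frac{245025}{16}$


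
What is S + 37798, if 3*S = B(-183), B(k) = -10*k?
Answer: 38408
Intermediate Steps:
S = 610 (S = (-10*(-183))/3 = (⅓)*1830 = 610)
S + 37798 = 610 + 37798 = 38408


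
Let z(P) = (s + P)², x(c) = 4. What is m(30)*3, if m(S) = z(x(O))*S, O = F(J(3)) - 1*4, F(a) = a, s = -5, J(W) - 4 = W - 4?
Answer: 90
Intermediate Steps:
J(W) = W (J(W) = 4 + (W - 4) = 4 + (-4 + W) = W)
O = -1 (O = 3 - 1*4 = 3 - 4 = -1)
z(P) = (-5 + P)²
m(S) = S (m(S) = (-5 + 4)²*S = (-1)²*S = 1*S = S)
m(30)*3 = 30*3 = 90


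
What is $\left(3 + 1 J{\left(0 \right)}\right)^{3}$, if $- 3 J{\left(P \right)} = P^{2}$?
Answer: $27$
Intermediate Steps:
$J{\left(P \right)} = - \frac{P^{2}}{3}$
$\left(3 + 1 J{\left(0 \right)}\right)^{3} = \left(3 + 1 \left(- \frac{0^{2}}{3}\right)\right)^{3} = \left(3 + 1 \left(\left(- \frac{1}{3}\right) 0\right)\right)^{3} = \left(3 + 1 \cdot 0\right)^{3} = \left(3 + 0\right)^{3} = 3^{3} = 27$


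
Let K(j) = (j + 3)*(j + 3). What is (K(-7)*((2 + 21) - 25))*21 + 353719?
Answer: 353047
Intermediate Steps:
K(j) = (3 + j)² (K(j) = (3 + j)*(3 + j) = (3 + j)²)
(K(-7)*((2 + 21) - 25))*21 + 353719 = ((3 - 7)²*((2 + 21) - 25))*21 + 353719 = ((-4)²*(23 - 25))*21 + 353719 = (16*(-2))*21 + 353719 = -32*21 + 353719 = -672 + 353719 = 353047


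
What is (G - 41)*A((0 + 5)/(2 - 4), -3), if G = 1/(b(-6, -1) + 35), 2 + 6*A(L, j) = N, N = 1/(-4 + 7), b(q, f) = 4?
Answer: 3995/351 ≈ 11.382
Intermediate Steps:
N = 1/3 ≈ 0.33333
A(L, j) = -5/18 (A(L, j) = -1/3 + (1/6)*(1/3) = -1/3 + 1/18 = -5/18)
G = 1/39 (G = 1/(4 + 35) = 1/39 ≈ 0.025641)
(G - 41)*A((0 + 5)/(2 - 4), -3) = (1/39 - 41)*(-5/18) = -1598/39*(-5/18) = 3995/351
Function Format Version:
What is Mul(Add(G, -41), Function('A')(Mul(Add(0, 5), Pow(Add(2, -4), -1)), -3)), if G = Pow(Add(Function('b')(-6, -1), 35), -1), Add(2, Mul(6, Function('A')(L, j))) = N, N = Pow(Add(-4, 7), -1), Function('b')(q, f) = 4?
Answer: Rational(3995, 351) ≈ 11.382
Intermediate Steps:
N = Rational(1, 3) (N = Pow(3, -1) = Rational(1, 3) ≈ 0.33333)
Function('A')(L, j) = Rational(-5, 18) (Function('A')(L, j) = Add(Rational(-1, 3), Mul(Rational(1, 6), Rational(1, 3))) = Add(Rational(-1, 3), Rational(1, 18)) = Rational(-5, 18))
G = Rational(1, 39) (G = Pow(Add(4, 35), -1) = Pow(39, -1) = Rational(1, 39) ≈ 0.025641)
Mul(Add(G, -41), Function('A')(Mul(Add(0, 5), Pow(Add(2, -4), -1)), -3)) = Mul(Add(Rational(1, 39), -41), Rational(-5, 18)) = Mul(Rational(-1598, 39), Rational(-5, 18)) = Rational(3995, 351)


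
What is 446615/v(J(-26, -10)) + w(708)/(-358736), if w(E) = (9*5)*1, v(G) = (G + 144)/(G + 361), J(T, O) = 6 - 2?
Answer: 14619790174235/13273232 ≈ 1.1015e+6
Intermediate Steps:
J(T, O) = 4
v(G) = (144 + G)/(361 + G)
w(E) = 45 (w(E) = 45*1 = 45)
446615/v(J(-26, -10)) + w(708)/(-358736) = 446615/(((144 + 4)/(361 + 4))) + 45/(-358736) = 446615/((148/365)) + 45*(-1/358736) = 446615/(((1/365)*148)) - 45/358736 = 446615/(148/365) - 45/358736 = 446615*(365/148) - 45/358736 = 163014475/148 - 45/358736 = 14619790174235/13273232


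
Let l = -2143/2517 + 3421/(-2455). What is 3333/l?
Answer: -20595390255/13871722 ≈ -1484.7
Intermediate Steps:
l = -13871722/6179235 (l = -2143*1/2517 + 3421*(-1/2455) = -2143/2517 - 3421/2455 = -13871722/6179235 ≈ -2.2449)
3333/l = 3333/(-13871722/6179235) = 3333*(-6179235/13871722) = -20595390255/13871722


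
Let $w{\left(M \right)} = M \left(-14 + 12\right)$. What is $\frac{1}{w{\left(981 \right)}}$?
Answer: $- \frac{1}{1962} \approx -0.00050968$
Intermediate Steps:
$w{\left(M \right)} = - 2 M$ ($w{\left(M \right)} = M \left(-2\right) = - 2 M$)
$\frac{1}{w{\left(981 \right)}} = \frac{1}{\left(-2\right) 981} = \frac{1}{-1962} = - \frac{1}{1962}$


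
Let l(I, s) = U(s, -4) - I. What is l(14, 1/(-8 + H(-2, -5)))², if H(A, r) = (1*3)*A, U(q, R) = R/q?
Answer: 1764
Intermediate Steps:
H(A, r) = 3*A
l(I, s) = -I - 4/s (l(I, s) = -4/s - I = -I - 4/s)
l(14, 1/(-8 + H(-2, -5)))² = (-1*14 - 4/(1/(-8 + 3*(-2))))² = (-14 - 4/(1/(-8 - 6)))² = (-14 - 4/(1/(-14)))² = (-14 - 4/(-1/14))² = (-14 - 4*(-14))² = (-14 + 56)² = 42² = 1764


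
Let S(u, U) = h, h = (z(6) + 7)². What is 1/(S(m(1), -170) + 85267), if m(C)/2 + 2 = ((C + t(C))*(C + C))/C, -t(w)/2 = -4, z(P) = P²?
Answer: 1/87116 ≈ 1.1479e-5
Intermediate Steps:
t(w) = 8 (t(w) = -2*(-4) = 8)
m(C) = 28 + 4*C (m(C) = -4 + 2*(((C + 8)*(C + C))/C) = -4 + 2*(((8 + C)*(2*C))/C) = -4 + 2*((2*C*(8 + C))/C) = -4 + 2*(16 + 2*C) = -4 + (32 + 4*C) = 28 + 4*C)
h = 1849 (h = (6² + 7)² = (36 + 7)² = 43² = 1849)
S(u, U) = 1849
1/(S(m(1), -170) + 85267) = 1/(1849 + 85267) = 1/87116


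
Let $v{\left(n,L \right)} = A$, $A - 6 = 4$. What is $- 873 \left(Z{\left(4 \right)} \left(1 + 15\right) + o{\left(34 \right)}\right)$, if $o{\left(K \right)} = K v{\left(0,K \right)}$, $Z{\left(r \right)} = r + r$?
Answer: $-408564$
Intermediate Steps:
$A = 10$ ($A = 6 + 4 = 10$)
$v{\left(n,L \right)} = 10$
$Z{\left(r \right)} = 2 r$
$o{\left(K \right)} = 10 K$ ($o{\left(K \right)} = K 10 = 10 K$)
$- 873 \left(Z{\left(4 \right)} \left(1 + 15\right) + o{\left(34 \right)}\right) = - 873 \left(2 \cdot 4 \left(1 + 15\right) + 10 \cdot 34\right) = - 873 \left(8 \cdot 16 + 340\right) = - 873 \left(128 + 340\right) = \left(-873\right) 468 = -408564$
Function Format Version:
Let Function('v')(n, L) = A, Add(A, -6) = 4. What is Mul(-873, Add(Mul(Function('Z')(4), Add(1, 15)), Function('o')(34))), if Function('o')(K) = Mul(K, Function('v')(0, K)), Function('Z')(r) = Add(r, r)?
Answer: -408564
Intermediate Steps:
A = 10 (A = Add(6, 4) = 10)
Function('v')(n, L) = 10
Function('Z')(r) = Mul(2, r)
Function('o')(K) = Mul(10, K) (Function('o')(K) = Mul(K, 10) = Mul(10, K))
Mul(-873, Add(Mul(Function('Z')(4), Add(1, 15)), Function('o')(34))) = Mul(-873, Add(Mul(Mul(2, 4), Add(1, 15)), Mul(10, 34))) = Mul(-873, Add(Mul(8, 16), 340)) = Mul(-873, Add(128, 340)) = Mul(-873, 468) = -408564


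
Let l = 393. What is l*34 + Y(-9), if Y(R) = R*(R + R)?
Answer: 13524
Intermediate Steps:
Y(R) = 2*R**2 (Y(R) = R*(2*R) = 2*R**2)
l*34 + Y(-9) = 393*34 + 2*(-9)**2 = 13362 + 2*81 = 13362 + 162 = 13524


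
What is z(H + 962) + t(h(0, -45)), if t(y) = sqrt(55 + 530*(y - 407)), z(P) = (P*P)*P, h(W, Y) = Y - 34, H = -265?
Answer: 338608873 + 5*I*sqrt(10301) ≈ 3.3861e+8 + 507.47*I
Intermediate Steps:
h(W, Y) = -34 + Y
z(P) = P**3 (z(P) = P**2*P = P**3)
t(y) = sqrt(-215655 + 530*y) (t(y) = sqrt(55 + 530*(-407 + y)) = sqrt(55 + (-215710 + 530*y)) = sqrt(-215655 + 530*y))
z(H + 962) + t(h(0, -45)) = (-265 + 962)**3 + sqrt(-215655 + 530*(-34 - 45)) = 697**3 + sqrt(-215655 + 530*(-79)) = 338608873 + sqrt(-215655 - 41870) = 338608873 + sqrt(-257525) = 338608873 + 5*I*sqrt(10301)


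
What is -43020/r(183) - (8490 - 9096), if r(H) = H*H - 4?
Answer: 4049778/6697 ≈ 604.71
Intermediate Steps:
r(H) = -4 + H**2 (r(H) = H**2 - 4 = -4 + H**2)
-43020/r(183) - (8490 - 9096) = -43020/(-4 + 183**2) - (8490 - 9096) = -43020/(-4 + 33489) - 1*(-606) = -43020/33485 + 606 = -43020*1/33485 + 606 = -8604/6697 + 606 = 4049778/6697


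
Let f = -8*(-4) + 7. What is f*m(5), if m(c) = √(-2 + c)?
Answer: 39*√3 ≈ 67.550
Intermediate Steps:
f = 39 (f = 32 + 7 = 39)
f*m(5) = 39*√(-2 + 5) = 39*√3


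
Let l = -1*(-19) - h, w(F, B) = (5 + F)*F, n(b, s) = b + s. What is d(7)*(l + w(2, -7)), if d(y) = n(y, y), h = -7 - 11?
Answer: 714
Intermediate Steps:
h = -18
w(F, B) = F*(5 + F)
d(y) = 2*y (d(y) = y + y = 2*y)
l = 37 (l = -1*(-19) - 1*(-18) = 19 + 18 = 37)
d(7)*(l + w(2, -7)) = (2*7)*(37 + 2*(5 + 2)) = 14*(37 + 2*7) = 14*(37 + 14) = 14*51 = 714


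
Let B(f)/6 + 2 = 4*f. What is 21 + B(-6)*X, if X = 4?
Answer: -603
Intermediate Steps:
B(f) = -12 + 24*f (B(f) = -12 + 6*(4*f) = -12 + 24*f)
21 + B(-6)*X = 21 + (-12 + 24*(-6))*4 = 21 + (-12 - 144)*4 = 21 - 156*4 = 21 - 624 = -603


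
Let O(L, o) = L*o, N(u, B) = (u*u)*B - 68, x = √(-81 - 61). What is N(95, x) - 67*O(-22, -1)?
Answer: -1542 + 9025*I*√142 ≈ -1542.0 + 1.0755e+5*I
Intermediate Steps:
x = I*√142 (x = √(-142) = I*√142 ≈ 11.916*I)
N(u, B) = -68 + B*u² (N(u, B) = u²*B - 68 = B*u² - 68 = -68 + B*u²)
N(95, x) - 67*O(-22, -1) = (-68 + (I*√142)*95²) - (-1474)*(-1) = (-68 + (I*√142)*9025) - 67*22 = (-68 + 9025*I*√142) - 1474 = -1542 + 9025*I*√142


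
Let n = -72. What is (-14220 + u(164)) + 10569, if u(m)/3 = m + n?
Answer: -3375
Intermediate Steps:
u(m) = -216 + 3*m (u(m) = 3*(m - 72) = 3*(-72 + m) = -216 + 3*m)
(-14220 + u(164)) + 10569 = (-14220 + (-216 + 3*164)) + 10569 = (-14220 + (-216 + 492)) + 10569 = (-14220 + 276) + 10569 = -13944 + 10569 = -3375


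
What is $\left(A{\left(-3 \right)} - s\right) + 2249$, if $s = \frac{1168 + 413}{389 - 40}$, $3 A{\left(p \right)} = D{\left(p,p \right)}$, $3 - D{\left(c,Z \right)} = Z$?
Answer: $\frac{784018}{349} \approx 2246.5$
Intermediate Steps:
$D{\left(c,Z \right)} = 3 - Z$
$A{\left(p \right)} = 1 - \frac{p}{3}$ ($A{\left(p \right)} = \frac{3 - p}{3} = 1 - \frac{p}{3}$)
$s = \frac{1581}{349} \approx 4.5301$
$\left(A{\left(-3 \right)} - s\right) + 2249 = \left(\left(1 - -1\right) - \frac{1581}{349}\right) + 2249 = \left(\left(1 + 1\right) - \frac{1581}{349}\right) + 2249 = \left(2 - \frac{1581}{349}\right) + 2249 = - \frac{883}{349} + 2249 = \frac{784018}{349}$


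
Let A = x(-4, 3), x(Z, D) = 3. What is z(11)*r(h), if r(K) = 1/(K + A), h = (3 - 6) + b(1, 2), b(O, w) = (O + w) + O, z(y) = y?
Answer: 11/4 ≈ 2.7500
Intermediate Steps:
A = 3
b(O, w) = w + 2*O
h = 1 (h = (3 - 6) + (2 + 2*1) = -3 + (2 + 2) = -3 + 4 = 1)
r(K) = 1/(3 + K) (r(K) = 1/(K + 3) = 1/(3 + K))
z(11)*r(h) = 11/(3 + 1) = 11/4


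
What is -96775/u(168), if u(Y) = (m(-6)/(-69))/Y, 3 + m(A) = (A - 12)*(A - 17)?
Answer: 373938600/137 ≈ 2.7295e+6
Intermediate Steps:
m(A) = -3 + (-17 + A)*(-12 + A) (m(A) = -3 + (A - 12)*(A - 17) = -3 + (-12 + A)*(-17 + A) = -3 + (-17 + A)*(-12 + A))
u(Y) = -137/(23*Y) (u(Y) = ((201 + (-6)² - 29*(-6))/(-69))/Y = ((201 + 36 + 174)*(-1/69))/Y = (411*(-1/69))/Y = -137/(23*Y))
-96775/u(168) = -96775/((-137/23/168)) = -96775/((-137/23*1/168)) = -96775/(-137/3864) = -96775*(-3864/137) = 373938600/137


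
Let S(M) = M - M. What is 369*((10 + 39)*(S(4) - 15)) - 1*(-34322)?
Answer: -236893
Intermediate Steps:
S(M) = 0
369*((10 + 39)*(S(4) - 15)) - 1*(-34322) = 369*((10 + 39)*(0 - 15)) - 1*(-34322) = 369*(49*(-15)) + 34322 = 369*(-735) + 34322 = -271215 + 34322 = -236893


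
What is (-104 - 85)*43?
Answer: -8127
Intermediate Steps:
(-104 - 85)*43 = -189*43 = -8127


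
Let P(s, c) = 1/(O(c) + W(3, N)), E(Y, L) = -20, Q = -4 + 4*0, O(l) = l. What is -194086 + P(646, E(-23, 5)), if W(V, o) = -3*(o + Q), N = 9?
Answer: -6793011/35 ≈ -1.9409e+5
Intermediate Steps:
Q = -4 (Q = -4 + 0 = -4)
W(V, o) = 12 - 3*o (W(V, o) = -3*(o - 4) = -3*(-4 + o) = 12 - 3*o)
P(s, c) = 1/(-15 + c) (P(s, c) = 1/(c + (12 - 3*9)) = 1/(c + (12 - 27)) = 1/(c - 15) = 1/(-15 + c))
-194086 + P(646, E(-23, 5)) = -194086 + 1/(-15 - 20) = -194086 + 1/(-35) = -194086 - 1/35 = -6793011/35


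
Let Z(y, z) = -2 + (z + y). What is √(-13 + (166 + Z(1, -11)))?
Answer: √141 ≈ 11.874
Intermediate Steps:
Z(y, z) = -2 + y + z (Z(y, z) = -2 + (y + z) = -2 + y + z)
√(-13 + (166 + Z(1, -11))) = √(-13 + (166 + (-2 + 1 - 11))) = √(-13 + (166 - 12)) = √(-13 + 154) = √141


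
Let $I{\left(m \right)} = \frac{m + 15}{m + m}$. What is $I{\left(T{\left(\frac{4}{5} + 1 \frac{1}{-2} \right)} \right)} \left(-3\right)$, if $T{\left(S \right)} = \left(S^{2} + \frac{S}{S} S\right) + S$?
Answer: $- \frac{1569}{46} \approx -34.109$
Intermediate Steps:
$T{\left(S \right)} = S^{2} + 2 S$ ($T{\left(S \right)} = \left(S^{2} + 1 S\right) + S = \left(S^{2} + S\right) + S = \left(S + S^{2}\right) + S = S^{2} + 2 S$)
$I{\left(m \right)} = \frac{15 + m}{2 m}$
$I{\left(T{\left(\frac{4}{5} + 1 \frac{1}{-2} \right)} \right)} \left(-3\right) = \frac{15 + \left(\frac{4}{5} + 1 \frac{1}{-2}\right) \left(2 + \left(\frac{4}{5} + 1 \frac{1}{-2}\right)\right)}{2 \left(\frac{4}{5} + 1 \frac{1}{-2}\right) \left(2 + \left(\frac{4}{5} + 1 \frac{1}{-2}\right)\right)} \left(-3\right) = \frac{15 + \left(4 \cdot \frac{1}{5} + 1 \left(- \frac{1}{2}\right)\right) \left(2 + \left(4 \cdot \frac{1}{5} + 1 \left(- \frac{1}{2}\right)\right)\right)}{2 \left(4 \cdot \frac{1}{5} + 1 \left(- \frac{1}{2}\right)\right) \left(2 + \left(4 \cdot \frac{1}{5} + 1 \left(- \frac{1}{2}\right)\right)\right)} \left(-3\right) = \frac{15 + \left(\frac{4}{5} - \frac{1}{2}\right) \left(2 + \left(\frac{4}{5} - \frac{1}{2}\right)\right)}{2 \left(\frac{4}{5} - \frac{1}{2}\right) \left(2 + \left(\frac{4}{5} - \frac{1}{2}\right)\right)} \left(-3\right) = \frac{15 + \frac{3 \left(2 + \frac{3}{10}\right)}{10}}{2 \frac{3 \left(2 + \frac{3}{10}\right)}{10}} \left(-3\right) = \frac{15 + \frac{3}{10} \cdot \frac{23}{10}}{2 \cdot \frac{3}{10} \cdot \frac{23}{10}} \left(-3\right) = \frac{15 + \frac{69}{100}}{2 \cdot \frac{69}{100}} \left(-3\right) = \frac{1}{2} \cdot \frac{100}{69} \cdot \frac{1569}{100} \left(-3\right) = \frac{523}{46} \left(-3\right) = - \frac{1569}{46}$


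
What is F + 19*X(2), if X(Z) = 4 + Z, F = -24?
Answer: 90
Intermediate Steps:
F + 19*X(2) = -24 + 19*(4 + 2) = -24 + 19*6 = -24 + 114 = 90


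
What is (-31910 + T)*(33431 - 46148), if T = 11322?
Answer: 261817596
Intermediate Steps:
(-31910 + T)*(33431 - 46148) = (-31910 + 11322)*(33431 - 46148) = -20588*(-12717) = 261817596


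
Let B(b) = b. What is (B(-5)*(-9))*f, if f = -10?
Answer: -450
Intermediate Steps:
(B(-5)*(-9))*f = -5*(-9)*(-10) = 45*(-10) = -450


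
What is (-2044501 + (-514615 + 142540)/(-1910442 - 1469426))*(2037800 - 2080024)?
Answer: 72943470920318908/844967 ≈ 8.6327e+10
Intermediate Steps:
(-2044501 + (-514615 + 142540)/(-1910442 - 1469426))*(2037800 - 2080024) = (-2044501 - 372075/(-3379868))*(-42224) = (-2044501 - 372075*(-1/3379868))*(-42224) = (-2044501 + 372075/3379868)*(-42224) = -6910143133793/3379868*(-42224) = 72943470920318908/844967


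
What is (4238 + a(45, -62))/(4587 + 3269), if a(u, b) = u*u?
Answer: 6263/7856 ≈ 0.79722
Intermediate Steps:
a(u, b) = u²
(4238 + a(45, -62))/(4587 + 3269) = (4238 + 45²)/(4587 + 3269) = (4238 + 2025)/7856 = 6263*(1/7856) = 6263/7856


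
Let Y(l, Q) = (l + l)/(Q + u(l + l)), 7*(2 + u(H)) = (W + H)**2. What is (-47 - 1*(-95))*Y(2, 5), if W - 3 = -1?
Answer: 448/19 ≈ 23.579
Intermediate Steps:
W = 2 (W = 3 - 1 = 2)
u(H) = -2 + (2 + H)**2/7
Y(l, Q) = 2*l/(-2 + Q + (2 + 2*l)**2/7) (Y(l, Q) = (l + l)/(Q + (-2 + (2 + (l + l))**2/7)) = (2*l)/(Q + (-2 + (2 + 2*l)**2/7)) = (2*l)/(-2 + Q + (2 + 2*l)**2/7) = 2*l/(-2 + Q + (2 + 2*l)**2/7))
(-47 - 1*(-95))*Y(2, 5) = (-47 - 1*(-95))*(14*2/(-14 + 4*(1 + 2)**2 + 7*5)) = (-47 + 95)*(14*2/(-14 + 4*3**2 + 35)) = 48*(14*2/(-14 + 4*9 + 35)) = 48*(14*2/(-14 + 36 + 35)) = 48*(14*2/57) = 48*(14*2*(1/57)) = 48*(28/57) = 448/19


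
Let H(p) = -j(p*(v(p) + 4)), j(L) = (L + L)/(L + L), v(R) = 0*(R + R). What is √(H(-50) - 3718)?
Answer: I*√3719 ≈ 60.984*I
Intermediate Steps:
v(R) = 0 (v(R) = 0*(2*R) = 0)
j(L) = 1 (j(L) = (2*L)/((2*L)) = (2*L)*(1/(2*L)) = 1)
H(p) = -1 (H(p) = -1*1 = -1)
√(H(-50) - 3718) = √(-1 - 3718) = √(-3719) = I*√3719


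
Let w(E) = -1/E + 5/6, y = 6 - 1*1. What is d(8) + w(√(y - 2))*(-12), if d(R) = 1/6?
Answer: -59/6 + 4*√3 ≈ -2.9051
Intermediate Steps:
d(R) = ⅙
y = 5 (y = 6 - 1 = 5)
w(E) = ⅚ - 1/E (w(E) = -1/E + 5*(⅙) = -1/E + ⅚ = ⅚ - 1/E)
d(8) + w(√(y - 2))*(-12) = ⅙ + (⅚ - 1/(√(5 - 2)))*(-12) = ⅙ + (⅚ - 1/(√3))*(-12) = ⅙ + (⅚ - √3/3)*(-12) = ⅙ + (-10 + 4*√3) = -59/6 + 4*√3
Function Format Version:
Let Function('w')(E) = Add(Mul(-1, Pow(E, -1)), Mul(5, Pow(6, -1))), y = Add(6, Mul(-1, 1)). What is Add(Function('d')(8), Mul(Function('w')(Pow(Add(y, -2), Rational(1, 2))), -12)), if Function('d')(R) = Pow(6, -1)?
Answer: Add(Rational(-59, 6), Mul(4, Pow(3, Rational(1, 2)))) ≈ -2.9051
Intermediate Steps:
Function('d')(R) = Rational(1, 6)
y = 5 (y = Add(6, -1) = 5)
Function('w')(E) = Add(Rational(5, 6), Mul(-1, Pow(E, -1))) (Function('w')(E) = Add(Mul(-1, Pow(E, -1)), Mul(5, Rational(1, 6))) = Add(Mul(-1, Pow(E, -1)), Rational(5, 6)) = Add(Rational(5, 6), Mul(-1, Pow(E, -1))))
Add(Function('d')(8), Mul(Function('w')(Pow(Add(y, -2), Rational(1, 2))), -12)) = Add(Rational(1, 6), Mul(Add(Rational(5, 6), Mul(-1, Pow(Pow(Add(5, -2), Rational(1, 2)), -1))), -12)) = Add(Rational(1, 6), Mul(Add(Rational(5, 6), Mul(-1, Pow(Pow(3, Rational(1, 2)), -1))), -12)) = Add(Rational(1, 6), Mul(Add(Rational(5, 6), Mul(-1, Mul(Rational(1, 3), Pow(3, Rational(1, 2))))), -12)) = Add(Rational(1, 6), Mul(Add(Rational(5, 6), Mul(Rational(-1, 3), Pow(3, Rational(1, 2)))), -12)) = Add(Rational(1, 6), Add(-10, Mul(4, Pow(3, Rational(1, 2))))) = Add(Rational(-59, 6), Mul(4, Pow(3, Rational(1, 2))))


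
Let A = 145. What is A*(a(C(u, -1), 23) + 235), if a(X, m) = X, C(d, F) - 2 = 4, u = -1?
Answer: 34945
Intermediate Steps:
C(d, F) = 6 (C(d, F) = 2 + 4 = 6)
A*(a(C(u, -1), 23) + 235) = 145*(6 + 235) = 145*241 = 34945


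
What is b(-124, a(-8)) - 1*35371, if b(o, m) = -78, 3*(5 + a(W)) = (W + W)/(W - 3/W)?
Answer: -35449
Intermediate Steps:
a(W) = -5 + 2*W/(3*(W - 3/W)) (a(W) = -5 + ((W + W)/(W - 3/W))/3 = -5 + ((2*W)/(W - 3/W))/3 = -5 + (2*W/(W - 3/W))/3 = -5 + 2*W/(3*(W - 3/W)))
b(-124, a(-8)) - 1*35371 = -78 - 1*35371 = -78 - 35371 = -35449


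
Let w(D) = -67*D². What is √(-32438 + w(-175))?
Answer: 7*I*√42537 ≈ 1443.7*I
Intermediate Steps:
√(-32438 + w(-175)) = √(-32438 - 67*(-175)²) = √(-32438 - 67*30625) = √(-32438 - 2051875) = √(-2084313) = 7*I*√42537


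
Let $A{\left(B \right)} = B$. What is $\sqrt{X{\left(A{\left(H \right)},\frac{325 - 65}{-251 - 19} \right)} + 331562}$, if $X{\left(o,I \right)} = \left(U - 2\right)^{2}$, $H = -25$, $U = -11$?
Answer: $3 \sqrt{36859} \approx 575.96$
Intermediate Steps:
$X{\left(o,I \right)} = 169$ ($X{\left(o,I \right)} = \left(-11 - 2\right)^{2} = \left(-13\right)^{2} = 169$)
$\sqrt{X{\left(A{\left(H \right)},\frac{325 - 65}{-251 - 19} \right)} + 331562} = \sqrt{169 + 331562} = \sqrt{331731} = 3 \sqrt{36859}$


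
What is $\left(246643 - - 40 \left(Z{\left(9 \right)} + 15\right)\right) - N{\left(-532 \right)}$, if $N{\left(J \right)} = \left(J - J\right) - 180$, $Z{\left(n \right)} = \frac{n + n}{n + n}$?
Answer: $247463$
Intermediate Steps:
$Z{\left(n \right)} = 1$ ($Z{\left(n \right)} = \frac{2 n}{2 n} = 2 n \frac{1}{2 n} = 1$)
$N{\left(J \right)} = -180$ ($N{\left(J \right)} = 0 - 180 = -180$)
$\left(246643 - - 40 \left(Z{\left(9 \right)} + 15\right)\right) - N{\left(-532 \right)} = \left(246643 - - 40 \left(1 + 15\right)\right) - -180 = \left(246643 - \left(-40\right) 16\right) + 180 = \left(246643 - -640\right) + 180 = \left(246643 + 640\right) + 180 = 247283 + 180 = 247463$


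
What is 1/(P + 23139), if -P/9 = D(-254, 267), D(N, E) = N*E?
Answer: 1/633501 ≈ 1.5785e-6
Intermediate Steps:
D(N, E) = E*N
P = 610362 (P = -2403*(-254) = -9*(-67818) = 610362)
1/(P + 23139) = 1/(610362 + 23139) = 1/633501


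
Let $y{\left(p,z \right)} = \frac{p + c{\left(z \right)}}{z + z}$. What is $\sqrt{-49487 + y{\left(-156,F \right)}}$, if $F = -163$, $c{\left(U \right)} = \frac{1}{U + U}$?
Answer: $\frac{i \sqrt{5259229555}}{326} \approx 222.46 i$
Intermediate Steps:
$c{\left(U \right)} = \frac{1}{2 U}$
$y{\left(p,z \right)} = \frac{p + \frac{1}{2 z}}{2 z}$ ($y{\left(p,z \right)} = \frac{p + \frac{1}{2 z}}{z + z} = \frac{p + \frac{1}{2 z}}{2 z}$)
$\sqrt{-49487 + y{\left(-156,F \right)}} = \sqrt{-49487 + \frac{1 + 2 \left(-156\right) \left(-163\right)}{4 \cdot 26569}} = \sqrt{-49487 + \frac{1}{4} \cdot \frac{1}{26569} \left(1 + 50856\right)} = \sqrt{-49487 + \frac{1}{4} \cdot \frac{1}{26569} \cdot 50857} = \sqrt{-49487 + \frac{50857}{106276}} = \sqrt{- \frac{5259229555}{106276}} = \frac{i \sqrt{5259229555}}{326}$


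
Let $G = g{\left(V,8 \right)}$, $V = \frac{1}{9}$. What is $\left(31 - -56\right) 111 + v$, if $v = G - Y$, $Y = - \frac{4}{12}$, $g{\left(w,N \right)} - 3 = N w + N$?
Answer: $\frac{87023}{9} \approx 9669.2$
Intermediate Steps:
$V = \frac{1}{9} \approx 0.11111$
$g{\left(w,N \right)} = 3 + N + N w$ ($g{\left(w,N \right)} = 3 + \left(N w + N\right) = 3 + \left(N + N w\right) = 3 + N + N w$)
$G = \frac{107}{9}$ ($G = 3 + 8 + 8 \cdot \frac{1}{9} = 3 + 8 + \frac{8}{9} = \frac{107}{9} \approx 11.889$)
$Y = - \frac{1}{3}$ ($Y = \left(-4\right) \frac{1}{12} = - \frac{1}{3} \approx -0.33333$)
$v = \frac{110}{9}$ ($v = \frac{107}{9} - - \frac{1}{3} = \frac{107}{9} + \frac{1}{3} = \frac{110}{9} \approx 12.222$)
$\left(31 - -56\right) 111 + v = \left(31 - -56\right) 111 + \frac{110}{9} = \left(31 + 56\right) 111 + \frac{110}{9} = 87 \cdot 111 + \frac{110}{9} = 9657 + \frac{110}{9} = \frac{87023}{9}$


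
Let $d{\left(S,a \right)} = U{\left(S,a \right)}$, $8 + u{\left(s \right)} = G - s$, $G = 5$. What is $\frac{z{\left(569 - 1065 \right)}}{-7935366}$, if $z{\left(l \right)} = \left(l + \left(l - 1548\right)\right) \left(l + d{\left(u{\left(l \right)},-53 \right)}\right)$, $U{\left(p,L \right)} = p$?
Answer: $- \frac{1270}{1322561} \approx -0.00096026$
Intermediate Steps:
$u{\left(s \right)} = -3 - s$ ($u{\left(s \right)} = -8 - \left(-5 + s\right) = -3 - s$)
$d{\left(S,a \right)} = S$
$z{\left(l \right)} = 4644 - 6 l$ ($z{\left(l \right)} = \left(l + \left(l - 1548\right)\right) \left(l - \left(3 + l\right)\right) = \left(l + \left(-1548 + l\right)\right) \left(-3\right) = \left(-1548 + 2 l\right) \left(-3\right) = 4644 - 6 l$)
$\frac{z{\left(569 - 1065 \right)}}{-7935366} = \frac{4644 - 6 \left(569 - 1065\right)}{-7935366} = \left(4644 - -2976\right) \left(- \frac{1}{7935366}\right) = \left(4644 + 2976\right) \left(- \frac{1}{7935366}\right) = 7620 \left(- \frac{1}{7935366}\right) = - \frac{1270}{1322561}$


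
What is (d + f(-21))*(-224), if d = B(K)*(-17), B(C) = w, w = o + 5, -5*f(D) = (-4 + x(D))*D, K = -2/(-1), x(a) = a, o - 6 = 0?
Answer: 65408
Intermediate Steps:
o = 6 (o = 6 + 0 = 6)
K = 2 (K = -2*(-1) = 2)
f(D) = -D*(-4 + D)/5 (f(D) = -(-4 + D)*D/5 = -D*(-4 + D)/5)
w = 11 (w = 6 + 5 = 11)
B(C) = 11
d = -187 (d = 11*(-17) = -187)
(d + f(-21))*(-224) = (-187 + (1/5)*(-21)*(4 - 1*(-21)))*(-224) = (-187 + (1/5)*(-21)*(4 + 21))*(-224) = (-187 + (1/5)*(-21)*25)*(-224) = (-187 - 105)*(-224) = -292*(-224) = 65408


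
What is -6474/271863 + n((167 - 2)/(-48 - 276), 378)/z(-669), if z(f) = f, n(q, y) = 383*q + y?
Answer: -216277795/727505388 ≈ -0.29729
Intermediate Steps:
n(q, y) = y + 383*q
-6474/271863 + n((167 - 2)/(-48 - 276), 378)/z(-669) = -6474/271863 + (378 + 383*((167 - 2)/(-48 - 276)))/(-669) = -6474*1/271863 + (378 + 383*(165/(-324)))*(-1/669) = -2158/90621 + (378 + 383*(165*(-1/324)))*(-1/669) = -2158/90621 + (378 + 383*(-55/108))*(-1/669) = -2158/90621 + (378 - 21065/108)*(-1/669) = -2158/90621 + (19759/108)*(-1/669) = -2158/90621 - 19759/72252 = -216277795/727505388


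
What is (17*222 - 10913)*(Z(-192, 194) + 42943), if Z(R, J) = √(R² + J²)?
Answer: -306570077 - 71390*√745 ≈ -3.0852e+8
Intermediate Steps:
Z(R, J) = √(J² + R²)
(17*222 - 10913)*(Z(-192, 194) + 42943) = (17*222 - 10913)*(√(194² + (-192)²) + 42943) = (3774 - 10913)*(√(37636 + 36864) + 42943) = -7139*(√74500 + 42943) = -7139*(10*√745 + 42943) = -7139*(42943 + 10*√745) = -306570077 - 71390*√745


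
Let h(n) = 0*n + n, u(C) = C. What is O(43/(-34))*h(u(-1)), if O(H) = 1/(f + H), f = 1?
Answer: 34/9 ≈ 3.7778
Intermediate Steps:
h(n) = n (h(n) = 0 + n = n)
O(H) = 1/(1 + H)
O(43/(-34))*h(u(-1)) = -1/(1 + 43/(-34)) = -1/(1 + 43*(-1/34)) = -1/(1 - 43/34) = -1/(-9/34) = -34/9*(-1) = 34/9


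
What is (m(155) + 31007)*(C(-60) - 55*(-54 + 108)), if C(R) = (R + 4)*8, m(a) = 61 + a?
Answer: -106720214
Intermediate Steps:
C(R) = 32 + 8*R (C(R) = (4 + R)*8 = 32 + 8*R)
(m(155) + 31007)*(C(-60) - 55*(-54 + 108)) = ((61 + 155) + 31007)*((32 + 8*(-60)) - 55*(-54 + 108)) = (216 + 31007)*((32 - 480) - 55*54) = 31223*(-448 - 2970) = 31223*(-3418) = -106720214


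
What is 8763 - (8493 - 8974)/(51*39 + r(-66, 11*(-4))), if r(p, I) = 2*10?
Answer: 17605348/2009 ≈ 8763.2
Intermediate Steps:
r(p, I) = 20
8763 - (8493 - 8974)/(51*39 + r(-66, 11*(-4))) = 8763 - (8493 - 8974)/(51*39 + 20) = 8763 - (-481)/(1989 + 20) = 8763 - (-481)/2009 = 8763 - 1*(-481/2009) = 8763 + 481/2009 = 17605348/2009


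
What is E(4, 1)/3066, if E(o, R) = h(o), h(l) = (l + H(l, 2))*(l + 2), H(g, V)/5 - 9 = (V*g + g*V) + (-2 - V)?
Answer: 109/511 ≈ 0.21331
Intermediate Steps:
H(g, V) = 35 - 5*V + 10*V*g (H(g, V) = 45 + 5*((V*g + g*V) + (-2 - V)) = 45 + 5*((V*g + V*g) + (-2 - V)) = 45 + 5*(2*V*g + (-2 - V)) = 45 + 5*(-2 - V + 2*V*g) = 45 + (-10 - 5*V + 10*V*g) = 35 - 5*V + 10*V*g)
h(l) = (2 + l)*(25 + 21*l) (h(l) = (l + (35 - 5*2 + 10*2*l))*(l + 2) = (l + (35 - 10 + 20*l))*(2 + l) = (l + (25 + 20*l))*(2 + l) = (25 + 21*l)*(2 + l) = (2 + l)*(25 + 21*l))
E(o, R) = 50 + 21*o**2 + 67*o
E(4, 1)/3066 = (50 + 21*4**2 + 67*4)/3066 = (50 + 21*16 + 268)/3066 = (50 + 336 + 268)/3066 = (1/3066)*654 = 109/511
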